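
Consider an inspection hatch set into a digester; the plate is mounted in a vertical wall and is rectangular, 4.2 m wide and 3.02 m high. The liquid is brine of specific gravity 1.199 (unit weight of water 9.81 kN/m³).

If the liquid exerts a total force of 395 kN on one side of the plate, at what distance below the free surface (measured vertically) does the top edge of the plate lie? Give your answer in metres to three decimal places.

γ = 1.199 × 9.81 = 11.76219 kN/m³.
A = 4.2 × 3.02 = 12.684 m².
From F = γ·h_c·A, the centroid depth is h_c = 395/(11.76219 × 12.684) = 2.6476 m.
The centroid lies 3.02/2 = 1.51 m below the top edge, so the top edge sits at h_top = 2.6476 − 1.51 = 1.1376 m below the surface.

d_top ≈ 1.138 m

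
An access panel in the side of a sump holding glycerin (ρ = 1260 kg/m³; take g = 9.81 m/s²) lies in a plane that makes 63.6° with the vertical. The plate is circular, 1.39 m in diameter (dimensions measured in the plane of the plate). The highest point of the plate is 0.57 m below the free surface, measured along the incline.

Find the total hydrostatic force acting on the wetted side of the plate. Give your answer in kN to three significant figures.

F ≈ 10.6 kN

γ = ρg = 1260 × 9.81 / 1000 = 12.3606 kN/m³.
The plate makes 63.6° with the vertical, i.e. θ = 90° − 63.6° = 26.4° to the horizontal. Measuring y along the incline from the free-surface line, vertical depth h = y·sinθ with sinθ = 0.444635.
The centroid is at the centre, 0.695 m below the top of the plate, so y_c = 0.57 + 0.695 = 1.265 m and h_c = 1.265 × 0.444635 = 0.562463 m.
A = π(0.695)² = 1.51747 m².
Resultant F = γ·h_c·A = 12.3606 × 0.562463 × 1.51747 = 10.55 kN.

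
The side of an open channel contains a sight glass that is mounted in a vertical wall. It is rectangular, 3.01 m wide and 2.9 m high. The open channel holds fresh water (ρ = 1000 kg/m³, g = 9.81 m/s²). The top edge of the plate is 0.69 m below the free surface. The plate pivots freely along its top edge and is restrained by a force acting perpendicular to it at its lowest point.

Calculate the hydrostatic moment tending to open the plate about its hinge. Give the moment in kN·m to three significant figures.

M ≈ 326 kN·m

γ = ρg = 1000 × 9.81 = 9810 N/m³ = 9.81 kN/m³.
The centroid lies 2.9/2 = 1.45 m below the top edge, so the centroid depth is h_c = 0.69 + 1.45 = 2.14 m.
A = 3.01 × 2.9 = 8.729 m².
Resultant F = γ·h_c·A = 9.81 × 2.14 × 8.729 = 183.251 kN.
I_c = b·h³/12 = 3.01 × 2.9³/12 = 6.11757 m⁴.
Centre of pressure: y_p = y_c + I_c/(y_c·A) = 2.14 + 6.11757/(2.14 × 8.729) = 2.14 + 0.327492 = 2.46749 m along the plane.
The resultant acts 1.45 + 0.327492 = 1.77749 m (along the plate) below the hinge at the top edge, so the moment about the hinge is M = F × 1.77749 = 183.251 × 1.77749 = 325.727 kN·m.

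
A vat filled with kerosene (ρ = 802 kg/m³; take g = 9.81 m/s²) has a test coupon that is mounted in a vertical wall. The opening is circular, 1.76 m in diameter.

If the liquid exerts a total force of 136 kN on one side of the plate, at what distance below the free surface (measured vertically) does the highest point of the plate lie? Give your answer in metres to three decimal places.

γ = ρg = 802 × 9.81 / 1000 = 7.86762 kN/m³.
A = π(0.88)² = 2.43285 m².
From F = γ·h_c·A, the centroid depth is h_c = 136/(7.86762 × 2.43285) = 7.10526 m.
The centroid is at the centre, 0.88 m below the top of the plate, so the highest point sits at h_top = 7.10526 − 0.88 = 6.22526 m below the surface.

d_top ≈ 6.225 m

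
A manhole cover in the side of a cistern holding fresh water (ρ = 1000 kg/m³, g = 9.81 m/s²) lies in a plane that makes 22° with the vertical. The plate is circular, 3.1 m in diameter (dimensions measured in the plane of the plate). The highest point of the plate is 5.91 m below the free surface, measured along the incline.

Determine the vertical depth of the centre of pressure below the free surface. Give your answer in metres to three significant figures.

h_p = 6.99 m

γ = ρg = 1000 × 9.81 = 9810 N/m³ = 9.81 kN/m³.
The plate makes 22° with the vertical, i.e. θ = 90° − 22° = 68° to the horizontal. Measuring y along the incline from the free-surface line, vertical depth h = y·sinθ with sinθ = 0.927184.
The centroid is at the centre, 1.55 m below the top of the plate, so y_c = 5.91 + 1.55 = 7.46 m and h_c = 7.46 × 0.927184 = 6.91679 m.
A = π(1.55)² = 7.54768 m².
Resultant F = γ·h_c·A = 9.81 × 6.91679 × 7.54768 = 512.138 kN.
I_c = πr⁴/4 = π × 1.55⁴/4 = 4.53332 m⁴.
Centre of pressure: y_p = y_c + I_c/(y_c·A) = 7.46 + 4.53332/(7.46 × 7.54768) = 7.46 + 0.0805126 = 7.54051 m along the plane.
Vertically, h_p = y_p·sinθ = 7.54051 × 0.927184 = 6.99144 m.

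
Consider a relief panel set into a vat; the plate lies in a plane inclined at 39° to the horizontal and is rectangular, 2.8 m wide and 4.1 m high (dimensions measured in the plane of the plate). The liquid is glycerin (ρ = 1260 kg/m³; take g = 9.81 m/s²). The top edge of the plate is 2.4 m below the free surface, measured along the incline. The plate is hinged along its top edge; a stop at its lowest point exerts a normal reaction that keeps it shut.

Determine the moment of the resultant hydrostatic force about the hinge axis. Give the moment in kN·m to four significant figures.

M ≈ 939.7 kN·m

γ = ρg = 1260 × 9.81 / 1000 = 12.3606 kN/m³.
Let θ = 39° be the plate's angle to the horizontal; measure y along the incline from where the plane meets the free surface. Vertical depth h = y·sinθ with sinθ = 0.629320.
The centroid lies 4.1/2 = 2.05 m below the top edge, so y_c = 2.4 + 2.05 = 4.45 m and h_c = 4.45 × 0.629320 = 2.80047 m.
A = 2.8 × 4.1 = 11.48 m².
Resultant F = γ·h_c·A = 12.3606 × 2.80047 × 11.48 = 397.386 kN.
I_c = b·h³/12 = 2.8 × 4.1³/12 = 16.0816 m⁴.
Centre of pressure: y_p = y_c + I_c/(y_c·A) = 4.45 + 16.0816/(4.45 × 11.48) = 4.45 + 0.314795 = 4.7648 m along the plane.
The resultant acts 2.05 + 0.314795 = 2.36479 m (along the plate) below the hinge at the top edge, so the moment about the hinge is M = F × 2.36479 = 397.386 × 2.36479 = 939.734 kN·m.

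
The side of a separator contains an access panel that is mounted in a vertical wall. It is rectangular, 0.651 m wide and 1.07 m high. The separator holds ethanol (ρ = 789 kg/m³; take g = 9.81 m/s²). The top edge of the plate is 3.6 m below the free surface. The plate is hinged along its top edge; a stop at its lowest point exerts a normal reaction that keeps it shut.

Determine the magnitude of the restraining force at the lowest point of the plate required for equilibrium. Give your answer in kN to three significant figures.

P ≈ 11.6 kN

γ = ρg = 789 × 9.81 / 1000 = 7.74009 kN/m³.
The centroid lies 1.07/2 = 0.535 m below the top edge, so the centroid depth is h_c = 3.6 + 0.535 = 4.135 m.
A = 0.651 × 1.07 = 0.69657 m².
Resultant F = γ·h_c·A = 7.74009 × 4.135 × 0.69657 = 22.2939 kN.
I_c = b·h³/12 = 0.651 × 1.07³/12 = 0.0664586 m⁴.
Centre of pressure: y_p = y_c + I_c/(y_c·A) = 4.135 + 0.0664586/(4.135 × 0.69657) = 4.135 + 0.0230734 = 4.15807 m along the plane.
The resultant acts 0.535 + 0.0230734 = 0.558073 m (along the plate) below the hinge at the top edge, so the moment about the hinge is M = F × 0.558073 = 22.2939 × 0.558073 = 12.4416 kN·m.
A normal force at the bottom, 1.07 m from the hinge, must supply this moment: P = 12.4416/1.07 = 11.6277 kN.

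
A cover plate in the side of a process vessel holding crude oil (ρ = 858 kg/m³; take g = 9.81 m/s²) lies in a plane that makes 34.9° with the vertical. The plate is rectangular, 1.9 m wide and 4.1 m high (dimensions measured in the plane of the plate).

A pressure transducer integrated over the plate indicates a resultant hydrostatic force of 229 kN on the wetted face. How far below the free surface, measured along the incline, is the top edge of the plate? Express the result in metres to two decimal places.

y_top ≈ 2.21 m

γ = ρg = 858 × 9.81 / 1000 = 8.41698 kN/m³.
A = 1.9 × 4.1 = 7.79 m².
From F = γ·h_c·A, the centroid depth is h_c = 229/(8.41698 × 7.79) = 3.49254 m.
The plate makes 34.9° with the vertical, i.e. θ = 90° − 34.9° = 55.1° to the horizontal. Measuring y along the incline from the free-surface line, vertical depth h = y·sinθ with sinθ = 0.820152.
Along the incline, y_c = h_c/sinθ = 3.49254/0.820152 = 4.25841 m.
The centroid lies 4.1/2 = 2.05 m below the top edge, so the top edge sits at y_top = 4.25841 − 2.05 = 2.20841 m along the incline.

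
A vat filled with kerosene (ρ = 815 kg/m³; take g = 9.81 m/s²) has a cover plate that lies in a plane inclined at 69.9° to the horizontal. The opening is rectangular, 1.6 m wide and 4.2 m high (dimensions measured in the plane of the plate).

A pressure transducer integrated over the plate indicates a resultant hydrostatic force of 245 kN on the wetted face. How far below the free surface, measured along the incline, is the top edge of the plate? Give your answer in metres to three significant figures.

γ = ρg = 815 × 9.81 / 1000 = 7.99515 kN/m³.
A = 1.6 × 4.2 = 6.72 m².
From F = γ·h_c·A, the centroid depth is h_c = 245/(7.99515 × 6.72) = 4.56006 m.
Let θ = 69.9° be the plate's angle to the horizontal; measure y along the incline from where the plane meets the free surface. Vertical depth h = y·sinθ with sinθ = 0.939094.
Along the incline, y_c = h_c/sinθ = 4.56006/0.939094 = 4.85581 m.
The centroid lies 4.2/2 = 2.1 m below the top edge, so the top edge sits at y_top = 4.85581 − 2.1 = 2.75581 m along the incline.

y_top ≈ 2.76 m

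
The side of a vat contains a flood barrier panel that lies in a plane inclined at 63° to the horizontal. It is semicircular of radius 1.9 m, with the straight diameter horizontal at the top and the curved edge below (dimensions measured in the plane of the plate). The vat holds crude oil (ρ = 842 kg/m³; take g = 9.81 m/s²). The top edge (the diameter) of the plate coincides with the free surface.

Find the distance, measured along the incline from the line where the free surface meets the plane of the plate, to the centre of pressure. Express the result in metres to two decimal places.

y_p = 1.12 m

γ = ρg = 842 × 9.81 / 1000 = 8.26002 kN/m³.
Let θ = 63° be the plate's angle to the horizontal; measure y along the incline from where the plane meets the free surface. Vertical depth h = y·sinθ with sinθ = 0.891007.
The centroid of a semicircle lies 4r/(3π) = 0.806385 m from the diameter, here below the top edge, so y_c = 0.806385 m and h_c = 0.806385 × 0.891007 = 0.718495 m.
A = πr²/2 = π × 1.9²/2 = 5.67057 m².
Resultant F = γ·h_c·A = 8.26002 × 0.718495 × 5.67057 = 33.6536 kN.
I_c = (π/8 − 8/(9π))·r⁴ = 0.109757 × 1.9⁴ = 1.43036 m⁴.
Centre of pressure: y_p = y_c + I_c/(y_c·A) = 0.806385 + 1.43036/(0.806385 × 5.67057) = 0.806385 + 0.312807 = 1.11919 m along the plane.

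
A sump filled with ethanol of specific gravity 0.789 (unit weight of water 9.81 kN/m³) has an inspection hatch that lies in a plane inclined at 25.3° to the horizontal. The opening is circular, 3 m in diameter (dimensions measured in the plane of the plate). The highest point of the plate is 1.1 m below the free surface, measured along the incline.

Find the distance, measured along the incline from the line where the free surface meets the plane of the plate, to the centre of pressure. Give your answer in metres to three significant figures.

γ = 0.789 × 9.81 = 7.74009 kN/m³.
Let θ = 25.3° be the plate's angle to the horizontal; measure y along the incline from where the plane meets the free surface. Vertical depth h = y·sinθ with sinθ = 0.427358.
The centroid is at the centre, 1.5 m below the top of the plate, so y_c = 1.1 + 1.5 = 2.6 m and h_c = 2.6 × 0.427358 = 1.11113 m.
A = π(1.5)² = 7.06858 m².
Resultant F = γ·h_c·A = 7.74009 × 1.11113 × 7.06858 = 60.7915 kN.
I_c = πr⁴/4 = π × 1.5⁴/4 = 3.97608 m⁴.
Centre of pressure: y_p = y_c + I_c/(y_c·A) = 2.6 + 3.97608/(2.6 × 7.06858) = 2.6 + 0.216346 = 2.81635 m along the plane.

y_p = 2.82 m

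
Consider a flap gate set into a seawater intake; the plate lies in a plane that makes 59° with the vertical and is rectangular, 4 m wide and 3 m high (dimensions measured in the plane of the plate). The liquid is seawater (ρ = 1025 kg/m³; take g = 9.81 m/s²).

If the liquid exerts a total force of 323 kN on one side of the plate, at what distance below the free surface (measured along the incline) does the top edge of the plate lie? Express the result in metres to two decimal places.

y_top ≈ 3.70 m

γ = ρg = 1025 × 9.81 / 1000 = 10.05525 kN/m³.
A = 4 × 3 = 12 m².
From F = γ·h_c·A, the centroid depth is h_c = 323/(10.05525 × 12) = 2.67688 m.
The plate makes 59° with the vertical, i.e. θ = 90° − 59° = 31° to the horizontal. Measuring y along the incline from the free-surface line, vertical depth h = y·sinθ with sinθ = 0.515038.
Along the incline, y_c = h_c/sinθ = 2.67688/0.515038 = 5.19744 m.
The centroid lies 3/2 = 1.5 m below the top edge, so the top edge sits at y_top = 5.19744 − 1.5 = 3.69744 m along the incline.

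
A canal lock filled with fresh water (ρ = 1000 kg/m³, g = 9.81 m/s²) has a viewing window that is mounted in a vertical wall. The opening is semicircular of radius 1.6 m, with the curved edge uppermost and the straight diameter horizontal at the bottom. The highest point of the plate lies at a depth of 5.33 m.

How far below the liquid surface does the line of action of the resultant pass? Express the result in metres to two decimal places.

γ = ρg = 1000 × 9.81 = 9810 N/m³ = 9.81 kN/m³.
The centroid lies 4r/(3π) = 0.679061 m above the diameter, so r − 4r/(3π) = 1.6 − 0.679061 = 0.920939 m below the topmost point, so the centroid depth is h_c = 5.33 + 0.920939 = 6.25094 m.
A = πr²/2 = π × 1.6²/2 = 4.02124 m².
Resultant F = γ·h_c·A = 9.81 × 6.25094 × 4.02124 = 246.589 kN.
I_c = (π/8 − 8/(9π))·r⁴ = 0.109757 × 1.6⁴ = 0.719303 m⁴.
Centre of pressure: y_p = y_c + I_c/(y_c·A) = 6.25094 + 0.719303/(6.25094 × 4.02124) = 6.25094 + 0.0286158 = 6.27956 m along the plane.

h_p = 6.28 m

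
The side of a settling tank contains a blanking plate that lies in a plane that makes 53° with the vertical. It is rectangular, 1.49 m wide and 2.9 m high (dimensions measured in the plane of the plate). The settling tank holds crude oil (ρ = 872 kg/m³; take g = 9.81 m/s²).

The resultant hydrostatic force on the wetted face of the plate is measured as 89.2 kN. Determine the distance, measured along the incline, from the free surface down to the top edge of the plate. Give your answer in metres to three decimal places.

γ = ρg = 872 × 9.81 / 1000 = 8.55432 kN/m³.
A = 1.49 × 2.9 = 4.321 m².
From F = γ·h_c·A, the centroid depth is h_c = 89.2/(8.55432 × 4.321) = 2.41321 m.
The plate makes 53° with the vertical, i.e. θ = 90° − 53° = 37° to the horizontal. Measuring y along the incline from the free-surface line, vertical depth h = y·sinθ with sinθ = 0.601815.
Along the incline, y_c = h_c/sinθ = 2.41321/0.601815 = 4.00989 m.
The centroid lies 2.9/2 = 1.45 m below the top edge, so the top edge sits at y_top = 4.00989 − 1.45 = 2.55989 m along the incline.

y_top ≈ 2.560 m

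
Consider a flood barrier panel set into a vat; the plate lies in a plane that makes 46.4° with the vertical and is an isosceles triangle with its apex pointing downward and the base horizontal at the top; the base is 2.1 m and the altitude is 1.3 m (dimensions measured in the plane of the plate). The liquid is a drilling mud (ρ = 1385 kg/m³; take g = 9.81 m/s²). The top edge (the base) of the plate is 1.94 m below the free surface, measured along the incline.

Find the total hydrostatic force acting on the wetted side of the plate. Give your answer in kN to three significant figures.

γ = ρg = 1385 × 9.81 / 1000 = 13.58685 kN/m³.
The plate makes 46.4° with the vertical, i.e. θ = 90° − 46.4° = 43.6° to the horizontal. Measuring y along the incline from the free-surface line, vertical depth h = y·sinθ with sinθ = 0.689620.
With the apex down, the centroid sits h/3 = 1.3/3 = 0.433333 m below the base (the top edge), so y_c = 1.94 + 0.433333 = 2.37333 m and h_c = 2.37333 × 0.689620 = 1.6367 m.
A = ½ × 2.1 × 1.3 = 1.365 m².
Resultant F = γ·h_c·A = 13.58685 × 1.6367 × 1.365 = 30.3543 kN.

F ≈ 30.4 kN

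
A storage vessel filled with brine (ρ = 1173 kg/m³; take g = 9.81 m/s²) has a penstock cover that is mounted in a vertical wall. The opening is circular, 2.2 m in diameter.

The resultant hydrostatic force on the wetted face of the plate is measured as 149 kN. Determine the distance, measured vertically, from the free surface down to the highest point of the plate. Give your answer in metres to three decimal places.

d_top ≈ 2.306 m

γ = ρg = 1173 × 9.81 / 1000 = 11.50713 kN/m³.
A = π(1.1)² = 3.80133 m².
From F = γ·h_c·A, the centroid depth is h_c = 149/(11.50713 × 3.80133) = 3.40631 m.
The centroid is at the centre, 1.1 m below the top of the plate, so the highest point sits at h_top = 3.40631 − 1.1 = 2.30631 m below the surface.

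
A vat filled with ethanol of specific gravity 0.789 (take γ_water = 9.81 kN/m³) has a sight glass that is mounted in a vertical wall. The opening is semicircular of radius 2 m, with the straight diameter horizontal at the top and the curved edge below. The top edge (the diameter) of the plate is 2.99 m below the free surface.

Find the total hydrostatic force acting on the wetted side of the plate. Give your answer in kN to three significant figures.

γ = 0.789 × 9.81 = 7.74009 kN/m³.
The centroid of a semicircle lies 4r/(3π) = 0.848826 m from the diameter, here below the top edge, so the centroid depth is h_c = 2.99 + 0.848826 = 3.83883 m.
A = πr²/2 = π × 2²/2 = 6.28319 m².
Resultant F = γ·h_c·A = 7.74009 × 3.83883 × 6.28319 = 186.692 kN.

F ≈ 187 kN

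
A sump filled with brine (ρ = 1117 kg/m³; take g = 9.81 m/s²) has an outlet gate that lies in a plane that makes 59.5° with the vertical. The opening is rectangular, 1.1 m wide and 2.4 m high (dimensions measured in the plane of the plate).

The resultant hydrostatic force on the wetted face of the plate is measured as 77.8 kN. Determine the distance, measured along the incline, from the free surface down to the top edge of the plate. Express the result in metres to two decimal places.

γ = ρg = 1117 × 9.81 / 1000 = 10.95777 kN/m³.
A = 1.1 × 2.4 = 2.64 m².
From F = γ·h_c·A, the centroid depth is h_c = 77.8/(10.95777 × 2.64) = 2.68939 m.
The plate makes 59.5° with the vertical, i.e. θ = 90° − 59.5° = 30.5° to the horizontal. Measuring y along the incline from the free-surface line, vertical depth h = y·sinθ with sinθ = 0.507538.
Along the incline, y_c = h_c/sinθ = 2.68939/0.507538 = 5.29889 m.
The centroid lies 2.4/2 = 1.2 m below the top edge, so the top edge sits at y_top = 5.29889 − 1.2 = 4.09889 m along the incline.

y_top ≈ 4.10 m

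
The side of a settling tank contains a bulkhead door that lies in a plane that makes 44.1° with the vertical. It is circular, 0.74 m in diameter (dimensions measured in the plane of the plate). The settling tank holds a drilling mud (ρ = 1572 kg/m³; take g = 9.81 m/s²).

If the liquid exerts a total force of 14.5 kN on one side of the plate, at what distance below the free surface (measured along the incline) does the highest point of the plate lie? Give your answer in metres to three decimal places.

γ = ρg = 1572 × 9.81 / 1000 = 15.42132 kN/m³.
A = π(0.37)² = 0.430084 m².
From F = γ·h_c·A, the centroid depth is h_c = 14.5/(15.42132 × 0.430084) = 2.18622 m.
The plate makes 44.1° with the vertical, i.e. θ = 90° − 44.1° = 45.9° to the horizontal. Measuring y along the incline from the free-surface line, vertical depth h = y·sinθ with sinθ = 0.718126.
Along the incline, y_c = h_c/sinθ = 2.18622/0.718126 = 3.04434 m.
The centroid is at the centre, 0.37 m below the top of the plate, so the highest point sits at y_top = 3.04434 − 0.37 = 2.67434 m along the incline.

y_top ≈ 2.674 m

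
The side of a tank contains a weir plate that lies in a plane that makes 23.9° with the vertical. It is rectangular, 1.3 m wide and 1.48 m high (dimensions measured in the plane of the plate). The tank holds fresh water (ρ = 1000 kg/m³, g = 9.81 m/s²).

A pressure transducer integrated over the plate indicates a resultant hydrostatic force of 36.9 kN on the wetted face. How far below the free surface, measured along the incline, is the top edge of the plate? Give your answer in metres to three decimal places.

γ = ρg = 1000 × 9.81 = 9810 N/m³ = 9.81 kN/m³.
A = 1.3 × 1.48 = 1.924 m².
From F = γ·h_c·A, the centroid depth is h_c = 36.9/(9.81 × 1.924) = 1.95502 m.
The plate makes 23.9° with the vertical, i.e. θ = 90° − 23.9° = 66.1° to the horizontal. Measuring y along the incline from the free-surface line, vertical depth h = y·sinθ with sinθ = 0.914254.
Along the incline, y_c = h_c/sinθ = 1.95502/0.914254 = 2.13838 m.
The centroid lies 1.48/2 = 0.74 m below the top edge, so the top edge sits at y_top = 2.13838 − 0.74 = 1.39838 m along the incline.

y_top ≈ 1.398 m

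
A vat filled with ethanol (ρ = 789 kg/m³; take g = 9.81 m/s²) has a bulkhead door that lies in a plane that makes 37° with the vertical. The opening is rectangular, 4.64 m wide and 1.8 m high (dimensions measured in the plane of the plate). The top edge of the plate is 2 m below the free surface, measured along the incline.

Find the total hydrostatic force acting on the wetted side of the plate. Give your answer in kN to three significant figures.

F ≈ 150 kN

γ = ρg = 789 × 9.81 / 1000 = 7.74009 kN/m³.
The plate makes 37° with the vertical, i.e. θ = 90° − 37° = 53° to the horizontal. Measuring y along the incline from the free-surface line, vertical depth h = y·sinθ with sinθ = 0.798636.
The centroid lies 1.8/2 = 0.9 m below the top edge, so y_c = 2 + 0.9 = 2.9 m and h_c = 2.9 × 0.798636 = 2.31604 m.
A = 4.64 × 1.8 = 8.352 m².
Resultant F = γ·h_c·A = 7.74009 × 2.31604 × 8.352 = 149.721 kN.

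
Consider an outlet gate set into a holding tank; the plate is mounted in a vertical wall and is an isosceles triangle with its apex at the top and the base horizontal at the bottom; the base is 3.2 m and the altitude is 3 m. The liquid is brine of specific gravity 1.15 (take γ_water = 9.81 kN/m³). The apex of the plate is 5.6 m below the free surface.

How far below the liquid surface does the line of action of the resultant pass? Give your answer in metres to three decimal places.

γ = 1.15 × 9.81 = 11.2815 kN/m³.
With the apex up, the centroid sits 2h/3 = 2 × 3/3 = 2 m below the apex, so the centroid depth is h_c = 5.6 + 2 = 7.6 m.
A = ½ × 3.2 × 3 = 4.8 m².
Resultant F = γ·h_c·A = 11.2815 × 7.6 × 4.8 = 411.549 kN.
I_c = b·h³/36 = 3.2 × 3³/36 = 2.4 m⁴.
Centre of pressure: y_p = y_c + I_c/(y_c·A) = 7.6 + 2.4/(7.6 × 4.8) = 7.6 + 0.0657895 = 7.66579 m along the plane.

h_p = 7.666 m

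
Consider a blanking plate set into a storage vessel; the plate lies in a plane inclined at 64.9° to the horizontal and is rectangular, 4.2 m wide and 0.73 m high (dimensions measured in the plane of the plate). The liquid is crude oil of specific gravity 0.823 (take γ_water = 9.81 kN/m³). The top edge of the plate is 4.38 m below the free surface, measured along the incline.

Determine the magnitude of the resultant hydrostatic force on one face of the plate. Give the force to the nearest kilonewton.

γ = 0.823 × 9.81 = 8.07363 kN/m³.
Let θ = 64.9° be the plate's angle to the horizontal; measure y along the incline from where the plane meets the free surface. Vertical depth h = y·sinθ with sinθ = 0.905569.
The centroid lies 0.73/2 = 0.365 m below the top edge, so y_c = 4.38 + 0.365 = 4.745 m and h_c = 4.745 × 0.905569 = 4.29692 m.
A = 4.2 × 0.73 = 3.066 m².
Resultant F = γ·h_c·A = 8.07363 × 4.29692 × 3.066 = 106.365 kN.

F ≈ 106 kN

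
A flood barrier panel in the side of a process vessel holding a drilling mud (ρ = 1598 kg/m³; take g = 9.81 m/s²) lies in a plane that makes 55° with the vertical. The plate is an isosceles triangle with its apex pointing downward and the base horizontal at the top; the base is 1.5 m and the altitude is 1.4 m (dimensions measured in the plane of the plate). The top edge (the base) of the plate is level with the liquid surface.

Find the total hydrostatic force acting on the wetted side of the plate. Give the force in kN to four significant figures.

F ≈ 4.406 kN

γ = ρg = 1598 × 9.81 / 1000 = 15.67638 kN/m³.
The plate makes 55° with the vertical, i.e. θ = 90° − 55° = 35° to the horizontal. Measuring y along the incline from the free-surface line, vertical depth h = y·sinθ with sinθ = 0.573576.
With the apex down, the centroid sits h/3 = 1.4/3 = 0.466667 m below the base (the top edge), so y_c = 0.466667 m and h_c = 0.466667 × 0.573576 = 0.267669 m.
A = ½ × 1.5 × 1.4 = 1.05 m².
Resultant F = γ·h_c·A = 15.67638 × 0.267669 × 1.05 = 4.40589 kN.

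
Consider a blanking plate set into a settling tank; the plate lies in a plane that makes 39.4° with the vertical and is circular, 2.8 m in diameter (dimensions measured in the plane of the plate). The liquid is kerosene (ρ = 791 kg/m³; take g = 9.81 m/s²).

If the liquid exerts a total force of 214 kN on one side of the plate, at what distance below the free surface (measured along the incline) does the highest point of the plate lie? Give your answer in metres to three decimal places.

y_top ≈ 4.396 m

γ = ρg = 791 × 9.81 / 1000 = 7.75971 kN/m³.
A = π(1.4)² = 6.15752 m².
From F = γ·h_c·A, the centroid depth is h_c = 214/(7.75971 × 6.15752) = 4.47881 m.
The plate makes 39.4° with the vertical, i.e. θ = 90° − 39.4° = 50.6° to the horizontal. Measuring y along the incline from the free-surface line, vertical depth h = y·sinθ with sinθ = 0.772734.
Along the incline, y_c = h_c/sinθ = 4.47881/0.772734 = 5.79606 m.
The centroid is at the centre, 1.4 m below the top of the plate, so the highest point sits at y_top = 5.79606 − 1.4 = 4.39606 m along the incline.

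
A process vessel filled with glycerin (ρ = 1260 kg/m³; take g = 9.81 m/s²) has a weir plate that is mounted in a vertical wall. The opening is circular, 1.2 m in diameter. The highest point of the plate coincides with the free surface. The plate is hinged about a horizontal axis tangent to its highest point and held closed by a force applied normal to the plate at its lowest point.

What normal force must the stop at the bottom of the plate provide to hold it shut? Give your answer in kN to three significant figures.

γ = ρg = 1260 × 9.81 / 1000 = 12.3606 kN/m³.
The centroid is at the centre, 0.6 m below the top of the plate, so the centroid depth is h_c = 0.6 m.
A = π(0.6)² = 1.13097 m².
Resultant F = γ·h_c·A = 12.3606 × 0.6 × 1.13097 = 8.38768 kN.
I_c = πr⁴/4 = π × 0.6⁴/4 = 0.101788 m⁴.
Centre of pressure: y_p = y_c + I_c/(y_c·A) = 0.6 + 0.101788/(0.6 × 1.13097) = 0.6 + 0.150001 = 0.750001 m along the plane.
The resultant acts 0.6 + 0.150001 = 0.750001 m (along the plate) below the hinge at the top edge, so the moment about the hinge is M = F × 0.750001 = 8.38768 × 0.750001 = 6.29077 kN·m.
A normal force at the bottom, 1.2 m from the hinge, must supply this moment: P = 6.29077/1.2 = 5.24231 kN.

P ≈ 5.24 kN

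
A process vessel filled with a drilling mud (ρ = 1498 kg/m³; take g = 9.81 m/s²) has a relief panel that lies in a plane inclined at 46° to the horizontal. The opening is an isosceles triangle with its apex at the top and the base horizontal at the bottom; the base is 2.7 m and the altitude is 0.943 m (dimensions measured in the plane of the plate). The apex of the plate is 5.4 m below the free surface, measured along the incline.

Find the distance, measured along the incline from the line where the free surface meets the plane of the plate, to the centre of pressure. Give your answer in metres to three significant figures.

γ = ρg = 1498 × 9.81 / 1000 = 14.69538 kN/m³.
Let θ = 46° be the plate's angle to the horizontal; measure y along the incline from where the plane meets the free surface. Vertical depth h = y·sinθ with sinθ = 0.719340.
With the apex up, the centroid sits 2h/3 = 2 × 0.943/3 = 0.628667 m below the apex, so y_c = 5.4 + 0.628667 = 6.02867 m and h_c = 6.02867 × 0.719340 = 4.33666 m.
A = ½ × 2.7 × 0.943 = 1.27305 m².
Resultant F = γ·h_c·A = 14.69538 × 4.33666 × 1.27305 = 81.13 kN.
I_c = b·h³/36 = 2.7 × 0.943³/36 = 0.0628921 m⁴.
Centre of pressure: y_p = y_c + I_c/(y_c·A) = 6.02867 + 0.0628921/(6.02867 × 1.27305) = 6.02867 + 0.00819463 = 6.03686 m along the plane.

y_p = 6.04 m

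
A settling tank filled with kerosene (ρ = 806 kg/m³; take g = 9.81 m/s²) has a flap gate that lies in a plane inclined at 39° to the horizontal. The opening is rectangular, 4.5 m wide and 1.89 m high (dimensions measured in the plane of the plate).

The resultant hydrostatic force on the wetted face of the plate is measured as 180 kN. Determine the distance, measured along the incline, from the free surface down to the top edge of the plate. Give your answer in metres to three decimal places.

γ = ρg = 806 × 9.81 / 1000 = 7.90686 kN/m³.
A = 4.5 × 1.89 = 8.505 m².
From F = γ·h_c·A, the centroid depth is h_c = 180/(7.90686 × 8.505) = 2.67667 m.
Let θ = 39° be the plate's angle to the horizontal; measure y along the incline from where the plane meets the free surface. Vertical depth h = y·sinθ with sinθ = 0.629320.
Along the incline, y_c = h_c/sinθ = 2.67667/0.629320 = 4.25327 m.
The centroid lies 1.89/2 = 0.945 m below the top edge, so the top edge sits at y_top = 4.25327 − 0.945 = 3.30827 m along the incline.

y_top ≈ 3.308 m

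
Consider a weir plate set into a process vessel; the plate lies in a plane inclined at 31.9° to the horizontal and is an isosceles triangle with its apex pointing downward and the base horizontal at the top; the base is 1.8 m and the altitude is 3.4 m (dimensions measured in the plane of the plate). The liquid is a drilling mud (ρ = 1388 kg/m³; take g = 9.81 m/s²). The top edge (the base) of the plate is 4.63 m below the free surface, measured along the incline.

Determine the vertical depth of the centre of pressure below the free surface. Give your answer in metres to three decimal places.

γ = ρg = 1388 × 9.81 / 1000 = 13.61628 kN/m³.
Let θ = 31.9° be the plate's angle to the horizontal; measure y along the incline from where the plane meets the free surface. Vertical depth h = y·sinθ with sinθ = 0.528438.
With the apex down, the centroid sits h/3 = 3.4/3 = 1.13333 m below the base (the top edge), so y_c = 4.63 + 1.13333 = 5.76333 m and h_c = 5.76333 × 0.528438 = 3.04556 m.
A = ½ × 1.8 × 3.4 = 3.06 m².
Resultant F = γ·h_c·A = 13.61628 × 3.04556 × 3.06 = 126.896 kN.
I_c = b·h³/36 = 1.8 × 3.4³/36 = 1.9652 m⁴.
Centre of pressure: y_p = y_c + I_c/(y_c·A) = 5.76333 + 1.9652/(5.76333 × 3.06) = 5.76333 + 0.111432 = 5.87476 m along the plane.
Vertically, h_p = y_p·sinθ = 5.87476 × 0.528438 = 3.10445 m.

h_p = 3.104 m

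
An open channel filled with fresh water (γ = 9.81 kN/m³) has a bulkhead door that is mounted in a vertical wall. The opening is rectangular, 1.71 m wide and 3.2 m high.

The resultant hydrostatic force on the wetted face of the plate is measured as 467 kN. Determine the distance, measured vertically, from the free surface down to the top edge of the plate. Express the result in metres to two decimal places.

d_top ≈ 7.10 m

γ = 9.81 kN/m³.
A = 1.71 × 3.2 = 5.472 m².
From F = γ·h_c·A, the centroid depth is h_c = 467/(9.81 × 5.472) = 8.69965 m.
The centroid lies 3.2/2 = 1.6 m below the top edge, so the top edge sits at h_top = 8.69965 − 1.6 = 7.09965 m below the surface.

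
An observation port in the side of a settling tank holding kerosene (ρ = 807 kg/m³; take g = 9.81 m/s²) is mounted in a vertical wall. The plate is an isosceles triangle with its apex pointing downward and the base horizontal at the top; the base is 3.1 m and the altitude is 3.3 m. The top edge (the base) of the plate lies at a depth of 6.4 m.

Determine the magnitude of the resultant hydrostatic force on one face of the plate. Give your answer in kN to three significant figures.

γ = ρg = 807 × 9.81 / 1000 = 7.91667 kN/m³.
With the apex down, the centroid sits h/3 = 3.3/3 = 1.1 m below the base (the top edge), so the centroid depth is h_c = 6.4 + 1.1 = 7.5 m.
A = ½ × 3.1 × 3.3 = 5.115 m².
Resultant F = γ·h_c·A = 7.91667 × 7.5 × 5.115 = 303.703 kN.

F ≈ 304 kN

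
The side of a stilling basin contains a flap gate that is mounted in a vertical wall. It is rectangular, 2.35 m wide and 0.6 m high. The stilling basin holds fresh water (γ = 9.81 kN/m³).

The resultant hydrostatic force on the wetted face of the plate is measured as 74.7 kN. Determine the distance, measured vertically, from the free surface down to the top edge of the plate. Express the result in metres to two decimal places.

d_top ≈ 5.10 m

γ = 9.81 kN/m³.
A = 2.35 × 0.6 = 1.41 m².
From F = γ·h_c·A, the centroid depth is h_c = 74.7/(9.81 × 1.41) = 5.40048 m.
The centroid lies 0.6/2 = 0.3 m below the top edge, so the top edge sits at h_top = 5.40048 − 0.3 = 5.10048 m below the surface.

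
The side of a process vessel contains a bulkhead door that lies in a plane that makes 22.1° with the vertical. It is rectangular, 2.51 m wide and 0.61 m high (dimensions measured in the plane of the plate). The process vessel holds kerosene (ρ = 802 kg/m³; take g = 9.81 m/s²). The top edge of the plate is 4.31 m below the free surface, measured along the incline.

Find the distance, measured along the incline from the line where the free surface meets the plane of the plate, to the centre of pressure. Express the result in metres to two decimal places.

γ = ρg = 802 × 9.81 / 1000 = 7.86762 kN/m³.
The plate makes 22.1° with the vertical, i.e. θ = 90° − 22.1° = 67.9° to the horizontal. Measuring y along the incline from the free-surface line, vertical depth h = y·sinθ with sinθ = 0.926529.
The centroid lies 0.61/2 = 0.305 m below the top edge, so y_c = 4.31 + 0.305 = 4.615 m and h_c = 4.615 × 0.926529 = 4.27593 m.
A = 2.51 × 0.61 = 1.5311 m².
Resultant F = γ·h_c·A = 7.86762 × 4.27593 × 1.5311 = 51.5083 kN.
I_c = b·h³/12 = 2.51 × 0.61³/12 = 0.0474769 m⁴.
Centre of pressure: y_p = y_c + I_c/(y_c·A) = 4.615 + 0.0474769/(4.615 × 1.5311) = 4.615 + 0.00671904 = 4.62172 m along the plane.

y_p = 4.62 m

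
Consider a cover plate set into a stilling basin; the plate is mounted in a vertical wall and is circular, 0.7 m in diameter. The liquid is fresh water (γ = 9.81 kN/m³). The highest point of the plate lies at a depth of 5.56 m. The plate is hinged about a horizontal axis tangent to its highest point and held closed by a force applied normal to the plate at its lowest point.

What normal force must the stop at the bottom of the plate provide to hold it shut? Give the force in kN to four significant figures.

γ = 9.81 kN/m³.
The centroid is at the centre, 0.35 m below the top of the plate, so the centroid depth is h_c = 5.56 + 0.35 = 5.91 m.
A = π(0.35)² = 0.384845 m².
Resultant F = γ·h_c·A = 9.81 × 5.91 × 0.384845 = 22.3122 kN.
I_c = πr⁴/4 = π × 0.35⁴/4 = 0.0117859 m⁴.
Centre of pressure: y_p = y_c + I_c/(y_c·A) = 5.91 + 0.0117859/(5.91 × 0.384845) = 5.91 + 0.0051819 = 5.91518 m along the plane.
The resultant acts 0.35 + 0.0051819 = 0.355182 m (along the plate) below the hinge at the top edge, so the moment about the hinge is M = F × 0.355182 = 22.3122 × 0.355182 = 7.92489 kN·m.
A normal force at the bottom, 0.7 m from the hinge, must supply this moment: P = 7.92489/0.7 = 11.3213 kN.

P ≈ 11.32 kN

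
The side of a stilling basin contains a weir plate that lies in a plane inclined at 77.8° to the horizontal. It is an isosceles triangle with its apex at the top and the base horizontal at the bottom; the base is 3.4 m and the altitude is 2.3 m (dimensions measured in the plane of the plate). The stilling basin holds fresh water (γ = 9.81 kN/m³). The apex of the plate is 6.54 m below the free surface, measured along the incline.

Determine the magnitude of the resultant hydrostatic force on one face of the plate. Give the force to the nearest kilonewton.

γ = 9.81 kN/m³.
Let θ = 77.8° be the plate's angle to the horizontal; measure y along the incline from where the plane meets the free surface. Vertical depth h = y·sinθ with sinθ = 0.977416.
With the apex up, the centroid sits 2h/3 = 2 × 2.3/3 = 1.53333 m below the apex, so y_c = 6.54 + 1.53333 = 8.07333 m and h_c = 8.07333 × 0.977416 = 7.891 m.
A = ½ × 3.4 × 2.3 = 3.91 m².
Resultant F = γ·h_c·A = 9.81 × 7.891 × 3.91 = 302.676 kN.

F ≈ 303 kN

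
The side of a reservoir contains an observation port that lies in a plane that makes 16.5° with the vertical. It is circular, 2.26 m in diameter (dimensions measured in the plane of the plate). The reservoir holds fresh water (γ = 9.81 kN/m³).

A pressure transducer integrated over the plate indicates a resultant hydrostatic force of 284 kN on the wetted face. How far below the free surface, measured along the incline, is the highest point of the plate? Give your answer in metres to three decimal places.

γ = 9.81 kN/m³.
A = π(1.13)² = 4.0115 m².
From F = γ·h_c·A, the centroid depth is h_c = 284/(9.81 × 4.0115) = 7.21676 m.
The plate makes 16.5° with the vertical, i.e. θ = 90° − 16.5° = 73.5° to the horizontal. Measuring y along the incline from the free-surface line, vertical depth h = y·sinθ with sinθ = 0.958820.
Along the incline, y_c = h_c/sinθ = 7.21676/0.958820 = 7.52671 m.
The centroid is at the centre, 1.13 m below the top of the plate, so the highest point sits at y_top = 7.52671 − 1.13 = 6.39671 m along the incline.

y_top ≈ 6.397 m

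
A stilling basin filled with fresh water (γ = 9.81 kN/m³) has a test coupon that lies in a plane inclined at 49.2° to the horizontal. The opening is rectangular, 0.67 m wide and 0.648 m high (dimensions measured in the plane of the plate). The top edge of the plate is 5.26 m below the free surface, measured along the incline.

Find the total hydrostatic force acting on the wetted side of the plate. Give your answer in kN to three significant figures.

γ = 9.81 kN/m³.
Let θ = 49.2° be the plate's angle to the horizontal; measure y along the incline from where the plane meets the free surface. Vertical depth h = y·sinθ with sinθ = 0.756995.
The centroid lies 0.648/2 = 0.324 m below the top edge, so y_c = 5.26 + 0.324 = 5.584 m and h_c = 5.584 × 0.756995 = 4.22706 m.
A = 0.67 × 0.648 = 0.43416 m².
Resultant F = γ·h_c·A = 9.81 × 4.22706 × 0.43416 = 18.0035 kN.

F ≈ 18.0 kN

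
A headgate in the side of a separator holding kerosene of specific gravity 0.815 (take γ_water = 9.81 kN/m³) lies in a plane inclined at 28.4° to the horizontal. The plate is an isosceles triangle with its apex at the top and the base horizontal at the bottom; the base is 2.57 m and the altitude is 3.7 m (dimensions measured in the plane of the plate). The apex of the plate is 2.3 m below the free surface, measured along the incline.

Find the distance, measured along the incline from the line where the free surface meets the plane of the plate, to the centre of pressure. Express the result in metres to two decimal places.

y_p = 4.93 m

γ = 0.815 × 9.81 = 7.99515 kN/m³.
Let θ = 28.4° be the plate's angle to the horizontal; measure y along the incline from where the plane meets the free surface. Vertical depth h = y·sinθ with sinθ = 0.475624.
With the apex up, the centroid sits 2h/3 = 2 × 3.7/3 = 2.46667 m below the apex, so y_c = 2.3 + 2.46667 = 4.76667 m and h_c = 4.76667 × 0.475624 = 2.26714 m.
A = ½ × 2.57 × 3.7 = 4.7545 m².
Resultant F = γ·h_c·A = 7.99515 × 2.26714 × 4.7545 = 86.1807 kN.
I_c = b·h³/36 = 2.57 × 3.7³/36 = 3.61606 m⁴.
Centre of pressure: y_p = y_c + I_c/(y_c·A) = 4.76667 + 3.61606/(4.76667 × 4.7545) = 4.76667 + 0.159557 = 4.92623 m along the plane.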